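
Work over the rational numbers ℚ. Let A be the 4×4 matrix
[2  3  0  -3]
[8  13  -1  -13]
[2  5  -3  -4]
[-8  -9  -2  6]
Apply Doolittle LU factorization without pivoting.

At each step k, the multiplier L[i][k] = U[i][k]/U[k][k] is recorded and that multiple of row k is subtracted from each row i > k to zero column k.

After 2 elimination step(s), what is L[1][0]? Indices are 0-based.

L[1][0] = 4

Step 1: pivot at (0,0) is 2.
  row1 ← row1 − (4)·row0  ⇒  L[1][0]=4, U row1=(0, 1, -1, -1)
  row2 ← row2 − (1)·row0  ⇒  L[2][0]=1, U row2=(0, 2, -3, -1)
  row3 ← row3 − (-4)·row0  ⇒  L[3][0]=-4, U row3=(0, 3, -2, -6)
Step 2: pivot at (1,1) is 1.
  row2 ← row2 − (2)·row1  ⇒  L[2][1]=2, U row2=(0, 0, -1, 1)
  row3 ← row3 − (3)·row1  ⇒  L[3][1]=3, U row3=(0, 0, 1, -3)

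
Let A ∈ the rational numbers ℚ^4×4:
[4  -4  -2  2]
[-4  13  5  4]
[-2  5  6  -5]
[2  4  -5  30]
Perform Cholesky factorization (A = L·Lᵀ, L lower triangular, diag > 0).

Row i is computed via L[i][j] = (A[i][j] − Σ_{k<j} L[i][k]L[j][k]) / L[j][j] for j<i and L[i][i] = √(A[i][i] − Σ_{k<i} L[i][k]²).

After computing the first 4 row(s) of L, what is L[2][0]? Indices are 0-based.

L[2][0] = -1

Step 1: L[0][0] = √(4) = 2.
  L[1][0] = (-4) / L[0][0] = -2.
Step 2: L[1][1] = √(9) = 3.
  L[2][0] = (-2) / L[0][0] = -1.
  L[2][1] = (3) / L[1][1] = 1.
Step 3: L[2][2] = √(4) = 2.
  L[3][0] = (2) / L[0][0] = 1.
  L[3][1] = (6) / L[1][1] = 2.
  L[3][2] = (-6) / L[2][2] = -3.
Step 4: L[3][3] = √(16) = 4.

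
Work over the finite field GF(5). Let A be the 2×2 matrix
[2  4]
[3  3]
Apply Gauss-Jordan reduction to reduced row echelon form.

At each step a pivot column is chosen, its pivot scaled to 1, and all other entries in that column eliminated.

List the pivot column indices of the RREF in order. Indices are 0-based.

pivot columns: 0, 1

step 1: normalize row 0 (÷2) = (1, 2)
  row 1: subtract 3×row0 = (0, 2)
step 2: normalize row 1 (÷2) = (0, 1)
  row 0: subtract 2×row1 = (1, 0)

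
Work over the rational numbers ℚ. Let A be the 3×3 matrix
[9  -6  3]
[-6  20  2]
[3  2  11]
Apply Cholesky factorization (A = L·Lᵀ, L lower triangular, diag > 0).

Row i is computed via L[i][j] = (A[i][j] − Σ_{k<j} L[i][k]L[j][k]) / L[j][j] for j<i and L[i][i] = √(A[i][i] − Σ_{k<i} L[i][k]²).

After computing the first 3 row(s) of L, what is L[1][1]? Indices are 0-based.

L[1][1] = 4

Step 1: L[0][0] = √(9) = 3.
  L[1][0] = (-6) / L[0][0] = -2.
Step 2: L[1][1] = √(16) = 4.
  L[2][0] = (3) / L[0][0] = 1.
  L[2][1] = (4) / L[1][1] = 1.
Step 3: L[2][2] = √(9) = 3.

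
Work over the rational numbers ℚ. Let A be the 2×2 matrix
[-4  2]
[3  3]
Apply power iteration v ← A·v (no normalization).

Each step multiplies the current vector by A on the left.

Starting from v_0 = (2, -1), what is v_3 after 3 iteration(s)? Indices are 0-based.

v_0 = (2, -1).
v_1 = A·v_0 = (-10, 3).
v_2 = A·v_1 = (46, -21).
v_3 = A·v_2 = (-226, 75).

v_3 = (-226, 75)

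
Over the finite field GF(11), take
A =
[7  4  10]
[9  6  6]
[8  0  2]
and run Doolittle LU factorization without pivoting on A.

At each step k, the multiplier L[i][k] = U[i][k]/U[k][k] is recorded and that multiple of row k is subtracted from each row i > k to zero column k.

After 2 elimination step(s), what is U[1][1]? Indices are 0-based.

U[1][1] = 4

Step 1: pivot at (0,0) is 7.
  row1 ← row1 − (6)·row0  ⇒  L[1][0]=6, U row1=(0, 4, 1)
  row2 ← row2 − (9)·row0  ⇒  L[2][0]=9, U row2=(0, 8, 0)
Step 2: pivot at (1,1) is 4.
  row2 ← row2 − (2)·row1  ⇒  L[2][1]=2, U row2=(0, 0, 9)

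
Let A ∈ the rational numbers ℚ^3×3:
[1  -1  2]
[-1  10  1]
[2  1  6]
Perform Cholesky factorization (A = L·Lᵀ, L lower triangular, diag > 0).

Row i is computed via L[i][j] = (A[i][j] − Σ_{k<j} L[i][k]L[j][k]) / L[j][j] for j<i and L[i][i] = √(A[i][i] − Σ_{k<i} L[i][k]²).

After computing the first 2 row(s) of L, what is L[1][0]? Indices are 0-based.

L[1][0] = -1

Step 1: L[0][0] = √(1) = 1.
  L[1][0] = (-1) / L[0][0] = -1.
Step 2: L[1][1] = √(9) = 3.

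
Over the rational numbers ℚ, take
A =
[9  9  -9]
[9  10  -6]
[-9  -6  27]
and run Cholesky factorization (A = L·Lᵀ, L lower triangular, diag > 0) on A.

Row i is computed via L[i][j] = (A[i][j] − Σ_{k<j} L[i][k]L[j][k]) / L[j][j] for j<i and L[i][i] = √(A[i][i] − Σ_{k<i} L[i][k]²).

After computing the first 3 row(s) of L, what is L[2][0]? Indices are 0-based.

Step 1: L[0][0] = √(9) = 3.
  L[1][0] = (9) / L[0][0] = 3.
Step 2: L[1][1] = √(1) = 1.
  L[2][0] = (-9) / L[0][0] = -3.
  L[2][1] = (3) / L[1][1] = 3.
Step 3: L[2][2] = √(9) = 3.

L[2][0] = -3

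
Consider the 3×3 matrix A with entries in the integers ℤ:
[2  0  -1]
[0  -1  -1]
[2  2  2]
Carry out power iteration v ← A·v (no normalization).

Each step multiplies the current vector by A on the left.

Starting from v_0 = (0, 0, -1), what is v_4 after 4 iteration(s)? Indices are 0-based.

v_0 = (0, 0, -1).
v_1 = A·v_0 = (1, 1, -2).
v_2 = A·v_1 = (4, 1, 0).
v_3 = A·v_2 = (8, -1, 10).
v_4 = A·v_3 = (6, -9, 34).

v_4 = (6, -9, 34)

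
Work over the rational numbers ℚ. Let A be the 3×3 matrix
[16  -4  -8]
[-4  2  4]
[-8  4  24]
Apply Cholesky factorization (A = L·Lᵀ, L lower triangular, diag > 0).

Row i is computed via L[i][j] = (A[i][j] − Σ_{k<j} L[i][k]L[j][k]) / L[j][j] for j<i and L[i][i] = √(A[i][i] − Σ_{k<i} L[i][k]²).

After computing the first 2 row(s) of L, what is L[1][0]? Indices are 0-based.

L[1][0] = -1

Step 1: L[0][0] = √(16) = 4.
  L[1][0] = (-4) / L[0][0] = -1.
Step 2: L[1][1] = √(1) = 1.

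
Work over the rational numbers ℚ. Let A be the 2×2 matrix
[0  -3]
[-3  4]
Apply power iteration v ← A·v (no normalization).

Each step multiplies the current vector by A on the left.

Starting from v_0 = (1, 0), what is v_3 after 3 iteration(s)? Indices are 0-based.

v_0 = (1, 0).
v_1 = A·v_0 = (0, -3).
v_2 = A·v_1 = (9, -12).
v_3 = A·v_2 = (36, -75).

v_3 = (36, -75)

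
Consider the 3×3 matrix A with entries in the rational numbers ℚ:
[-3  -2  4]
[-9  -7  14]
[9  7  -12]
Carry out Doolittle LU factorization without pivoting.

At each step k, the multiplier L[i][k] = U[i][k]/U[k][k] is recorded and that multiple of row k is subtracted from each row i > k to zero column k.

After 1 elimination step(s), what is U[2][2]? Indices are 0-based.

U[2][2] = 0

Step 1: pivot at (0,0) is -3.
  row1 ← row1 − (3)·row0  ⇒  L[1][0]=3, U row1=(0, -1, 2)
  row2 ← row2 − (-3)·row0  ⇒  L[2][0]=-3, U row2=(0, 1, 0)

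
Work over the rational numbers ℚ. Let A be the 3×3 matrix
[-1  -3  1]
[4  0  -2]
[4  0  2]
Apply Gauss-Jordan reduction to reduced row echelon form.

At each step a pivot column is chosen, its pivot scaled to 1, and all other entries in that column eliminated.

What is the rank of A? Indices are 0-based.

pivot(0,0)=-1: scale R0 → (1, 3, -1)
  clear (1,0): R1 −= (4)R0 → (0, -12, 2)
  clear (2,0): R2 −= (4)R0 → (0, -12, 6)
pivot(1,1)=-12: scale R1 → (0, 1, -1/6)
  clear (0,1): R0 −= (3)R1 → (1, 0, -1/2)
  clear (2,1): R2 −= (-12)R1 → (0, 0, 4)
pivot(2,2)=4: scale R2 → (0, 0, 1)
  clear (0,2): R0 −= (-1/2)R2 → (1, 0, 0)
  clear (1,2): R1 −= (-1/6)R2 → (0, 1, 0)

rank = 3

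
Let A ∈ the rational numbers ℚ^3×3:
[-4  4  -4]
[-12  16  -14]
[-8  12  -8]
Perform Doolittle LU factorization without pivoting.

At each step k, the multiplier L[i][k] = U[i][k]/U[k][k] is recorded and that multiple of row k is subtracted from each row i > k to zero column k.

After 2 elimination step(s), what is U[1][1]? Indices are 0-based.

k=0: U[0][0]=-4
  eliminate (1,0): mult=3, new row 1: (0, 4, -2); set L[1][0]=3
  eliminate (2,0): mult=2, new row 2: (0, 4, 0); set L[2][0]=2
k=1: U[1][1]=4
  eliminate (2,1): mult=1, new row 2: (0, 0, 2); set L[2][1]=1

U[1][1] = 4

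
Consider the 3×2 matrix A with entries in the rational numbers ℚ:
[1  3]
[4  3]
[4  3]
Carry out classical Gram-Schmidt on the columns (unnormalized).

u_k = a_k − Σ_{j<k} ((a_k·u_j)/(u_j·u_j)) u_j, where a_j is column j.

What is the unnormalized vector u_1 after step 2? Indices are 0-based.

Step 1: u_0 = a_0 = (1, 4, 4).
Step 2: u_1 = a_1 − (9/11)·u_0 = (24/11, -3/11, -3/11).

u_1 = (24/11, -3/11, -3/11)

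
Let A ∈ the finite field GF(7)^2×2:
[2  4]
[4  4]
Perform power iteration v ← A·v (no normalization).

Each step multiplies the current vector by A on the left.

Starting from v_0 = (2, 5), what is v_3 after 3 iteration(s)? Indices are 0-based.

v_0 = (2, 5).
v_1 = A·v_0 = (3, 0).
v_2 = A·v_1 = (6, 5).
v_3 = A·v_2 = (4, 2).

v_3 = (4, 2)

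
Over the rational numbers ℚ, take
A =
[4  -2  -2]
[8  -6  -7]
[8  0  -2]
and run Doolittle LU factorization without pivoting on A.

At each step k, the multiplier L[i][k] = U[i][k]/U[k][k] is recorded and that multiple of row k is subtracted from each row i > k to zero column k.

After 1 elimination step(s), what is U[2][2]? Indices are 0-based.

U[2][2] = 2

[col 0] pivot 4
  R1 -= 2*R0 → (0, -2, -3)  (L[1][0] := 2)
  R2 -= 2*R0 → (0, 4, 2)  (L[2][0] := 2)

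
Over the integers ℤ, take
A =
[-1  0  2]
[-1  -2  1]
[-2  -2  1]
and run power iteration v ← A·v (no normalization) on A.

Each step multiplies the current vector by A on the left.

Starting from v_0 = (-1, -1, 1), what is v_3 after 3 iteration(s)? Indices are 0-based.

v_3 = (-25, -4, -11)

v_0 = (-1, -1, 1).
v_1 = A·v_0 = (3, 4, 5).
v_2 = A·v_1 = (7, -6, -9).
v_3 = A·v_2 = (-25, -4, -11).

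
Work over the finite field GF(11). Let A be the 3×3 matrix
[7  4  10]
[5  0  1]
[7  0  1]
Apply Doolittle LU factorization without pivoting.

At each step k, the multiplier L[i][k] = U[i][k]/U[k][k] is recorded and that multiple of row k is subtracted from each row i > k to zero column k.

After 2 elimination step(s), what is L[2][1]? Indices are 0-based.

L[2][1] = 8

k=0: U[0][0]=7
  eliminate (1,0): mult=7, new row 1: (0, 5, 8); set L[1][0]=7
  eliminate (2,0): mult=1, new row 2: (0, 7, 2); set L[2][0]=1
k=1: U[1][1]=5
  eliminate (2,1): mult=8, new row 2: (0, 0, 4); set L[2][1]=8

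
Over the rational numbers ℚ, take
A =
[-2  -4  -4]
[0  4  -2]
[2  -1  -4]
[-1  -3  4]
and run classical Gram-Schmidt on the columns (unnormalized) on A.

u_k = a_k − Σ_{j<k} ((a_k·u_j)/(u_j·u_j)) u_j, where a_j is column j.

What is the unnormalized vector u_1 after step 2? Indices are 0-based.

Step 1: u_0 = a_0 = (-2, 0, 2, -1).
Step 2: u_1 = a_1 − (1)·u_0 = (-2, 4, -3, -2).

u_1 = (-2, 4, -3, -2)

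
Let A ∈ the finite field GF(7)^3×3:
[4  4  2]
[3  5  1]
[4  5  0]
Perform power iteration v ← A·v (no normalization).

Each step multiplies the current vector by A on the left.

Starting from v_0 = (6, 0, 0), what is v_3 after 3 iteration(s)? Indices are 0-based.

v_0 = (6, 0, 0).
v_1 = A·v_0 = (3, 4, 3).
v_2 = A·v_1 = (6, 4, 4).
v_3 = A·v_2 = (6, 0, 2).

v_3 = (6, 0, 2)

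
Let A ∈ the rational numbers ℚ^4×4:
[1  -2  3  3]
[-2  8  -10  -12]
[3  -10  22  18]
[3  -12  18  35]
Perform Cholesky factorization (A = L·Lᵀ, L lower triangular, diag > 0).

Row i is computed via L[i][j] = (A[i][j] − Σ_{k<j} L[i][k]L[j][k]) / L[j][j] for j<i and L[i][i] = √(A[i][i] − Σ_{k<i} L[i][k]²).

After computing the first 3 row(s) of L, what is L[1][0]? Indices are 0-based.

L[1][0] = -2

Step 1: L[0][0] = √(1) = 1.
  L[1][0] = (-2) / L[0][0] = -2.
Step 2: L[1][1] = √(4) = 2.
  L[2][0] = (3) / L[0][0] = 3.
  L[2][1] = (-4) / L[1][1] = -2.
Step 3: L[2][2] = √(9) = 3.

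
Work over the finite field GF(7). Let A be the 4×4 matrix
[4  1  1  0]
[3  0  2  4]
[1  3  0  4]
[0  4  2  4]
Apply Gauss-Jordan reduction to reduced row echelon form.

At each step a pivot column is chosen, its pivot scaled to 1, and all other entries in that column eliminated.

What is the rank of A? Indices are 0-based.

rank = 4

step 1: normalize row 0 (÷4) = (1, 2, 2, 0)
  row 1: subtract 3×row0 = (0, 1, 3, 4)
  row 2: subtract 1×row0 = (0, 1, 5, 4)
step 2: normalize row 1 (÷1) = (0, 1, 3, 4)
  row 0: subtract 2×row1 = (1, 0, 3, 6)
  row 2: subtract 1×row1 = (0, 0, 2, 0)
  row 3: subtract 4×row1 = (0, 0, 4, 2)
step 3: normalize row 2 (÷2) = (0, 0, 1, 0)
  row 0: subtract 3×row2 = (1, 0, 0, 6)
  row 1: subtract 3×row2 = (0, 1, 0, 4)
  row 3: subtract 4×row2 = (0, 0, 0, 2)
step 4: normalize row 3 (÷2) = (0, 0, 0, 1)
  row 0: subtract 6×row3 = (1, 0, 0, 0)
  row 1: subtract 4×row3 = (0, 1, 0, 0)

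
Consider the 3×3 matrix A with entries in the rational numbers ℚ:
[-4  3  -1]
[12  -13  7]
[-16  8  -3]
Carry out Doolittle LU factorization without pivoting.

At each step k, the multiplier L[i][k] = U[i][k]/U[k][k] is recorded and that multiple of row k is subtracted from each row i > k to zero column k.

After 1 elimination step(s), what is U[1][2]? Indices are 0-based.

U[1][2] = 4

[col 0] pivot -4
  R1 -= -3*R0 → (0, -4, 4)  (L[1][0] := -3)
  R2 -= 4*R0 → (0, -4, 1)  (L[2][0] := 4)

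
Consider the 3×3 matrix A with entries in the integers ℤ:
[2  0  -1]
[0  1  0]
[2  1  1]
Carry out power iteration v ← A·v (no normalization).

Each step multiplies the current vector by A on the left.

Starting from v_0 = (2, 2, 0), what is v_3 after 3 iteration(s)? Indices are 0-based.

v_0 = (2, 2, 0).
v_1 = A·v_0 = (4, 2, 6).
v_2 = A·v_1 = (2, 2, 16).
v_3 = A·v_2 = (-12, 2, 22).

v_3 = (-12, 2, 22)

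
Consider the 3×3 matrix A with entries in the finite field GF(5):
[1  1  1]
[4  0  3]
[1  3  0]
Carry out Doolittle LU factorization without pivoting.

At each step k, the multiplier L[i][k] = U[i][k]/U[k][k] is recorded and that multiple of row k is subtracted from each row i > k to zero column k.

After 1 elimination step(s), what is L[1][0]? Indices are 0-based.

[col 0] pivot 1
  R1 -= 4*R0 → (0, 1, 4)  (L[1][0] := 4)
  R2 -= 1*R0 → (0, 2, 4)  (L[2][0] := 1)

L[1][0] = 4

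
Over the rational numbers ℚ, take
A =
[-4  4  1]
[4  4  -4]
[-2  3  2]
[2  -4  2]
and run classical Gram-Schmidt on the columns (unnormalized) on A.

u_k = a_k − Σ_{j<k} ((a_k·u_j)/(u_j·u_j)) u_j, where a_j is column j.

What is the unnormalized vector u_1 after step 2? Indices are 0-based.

Step 1: u_0 = a_0 = (-4, 4, -2, 2).
Step 2: u_1 = a_1 − (-7/20)·u_0 = (13/5, 27/5, 23/10, -33/10).

u_1 = (13/5, 27/5, 23/10, -33/10)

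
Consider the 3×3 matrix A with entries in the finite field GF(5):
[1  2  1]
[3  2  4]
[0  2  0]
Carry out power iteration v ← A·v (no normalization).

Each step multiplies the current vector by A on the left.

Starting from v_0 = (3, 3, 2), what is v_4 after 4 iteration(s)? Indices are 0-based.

v_4 = (4, 2, 3)

v_0 = (3, 3, 2).
v_1 = A·v_0 = (1, 3, 1).
v_2 = A·v_1 = (3, 3, 1).
v_3 = A·v_2 = (0, 4, 1).
v_4 = A·v_3 = (4, 2, 3).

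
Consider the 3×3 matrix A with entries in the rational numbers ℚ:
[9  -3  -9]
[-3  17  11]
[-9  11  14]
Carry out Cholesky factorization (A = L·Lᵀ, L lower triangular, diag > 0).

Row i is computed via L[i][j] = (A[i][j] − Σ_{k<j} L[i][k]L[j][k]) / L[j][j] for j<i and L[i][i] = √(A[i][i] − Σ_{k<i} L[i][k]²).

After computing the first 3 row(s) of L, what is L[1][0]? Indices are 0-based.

Step 1: L[0][0] = √(9) = 3.
  L[1][0] = (-3) / L[0][0] = -1.
Step 2: L[1][1] = √(16) = 4.
  L[2][0] = (-9) / L[0][0] = -3.
  L[2][1] = (8) / L[1][1] = 2.
Step 3: L[2][2] = √(1) = 1.

L[1][0] = -1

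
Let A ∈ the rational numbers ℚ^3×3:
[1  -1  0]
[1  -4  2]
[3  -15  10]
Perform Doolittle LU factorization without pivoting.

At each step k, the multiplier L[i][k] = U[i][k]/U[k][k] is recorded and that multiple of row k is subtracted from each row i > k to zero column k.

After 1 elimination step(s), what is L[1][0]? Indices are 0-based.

[col 0] pivot 1
  R1 -= 1*R0 → (0, -3, 2)  (L[1][0] := 1)
  R2 -= 3*R0 → (0, -12, 10)  (L[2][0] := 3)

L[1][0] = 1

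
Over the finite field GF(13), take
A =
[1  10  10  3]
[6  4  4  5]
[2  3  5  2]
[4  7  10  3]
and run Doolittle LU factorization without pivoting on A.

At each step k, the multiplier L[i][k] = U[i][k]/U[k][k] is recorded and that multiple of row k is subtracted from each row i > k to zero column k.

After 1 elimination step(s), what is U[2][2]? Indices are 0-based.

Step 1: pivot at (0,0) is 1.
  row1 ← row1 − (6)·row0  ⇒  L[1][0]=6, U row1=(0, 9, 9, 0)
  row2 ← row2 − (2)·row0  ⇒  L[2][0]=2, U row2=(0, 9, 11, 9)
  row3 ← row3 − (4)·row0  ⇒  L[3][0]=4, U row3=(0, 6, 9, 4)

U[2][2] = 11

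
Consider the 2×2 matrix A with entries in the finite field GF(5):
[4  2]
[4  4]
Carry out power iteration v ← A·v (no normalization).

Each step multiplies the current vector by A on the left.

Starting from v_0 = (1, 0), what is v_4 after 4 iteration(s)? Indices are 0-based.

v_4 = (3, 1)

v_0 = (1, 0).
v_1 = A·v_0 = (4, 4).
v_2 = A·v_1 = (4, 2).
v_3 = A·v_2 = (0, 4).
v_4 = A·v_3 = (3, 1).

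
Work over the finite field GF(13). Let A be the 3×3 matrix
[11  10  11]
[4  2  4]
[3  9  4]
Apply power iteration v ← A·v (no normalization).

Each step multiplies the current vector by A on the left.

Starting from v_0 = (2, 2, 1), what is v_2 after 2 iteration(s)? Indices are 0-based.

v_2 = (11, 5, 12)

v_0 = (2, 2, 1).
v_1 = A·v_0 = (1, 3, 2).
v_2 = A·v_1 = (11, 5, 12).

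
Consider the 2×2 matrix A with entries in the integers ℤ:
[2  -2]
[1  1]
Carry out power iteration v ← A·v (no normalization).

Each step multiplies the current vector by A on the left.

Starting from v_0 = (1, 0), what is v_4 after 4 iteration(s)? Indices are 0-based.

v_0 = (1, 0).
v_1 = A·v_0 = (2, 1).
v_2 = A·v_1 = (2, 3).
v_3 = A·v_2 = (-2, 5).
v_4 = A·v_3 = (-14, 3).

v_4 = (-14, 3)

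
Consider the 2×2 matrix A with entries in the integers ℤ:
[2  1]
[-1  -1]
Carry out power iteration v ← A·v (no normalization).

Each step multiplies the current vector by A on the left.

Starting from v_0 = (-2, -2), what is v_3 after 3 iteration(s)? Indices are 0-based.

v_3 = (-14, 6)

v_0 = (-2, -2).
v_1 = A·v_0 = (-6, 4).
v_2 = A·v_1 = (-8, 2).
v_3 = A·v_2 = (-14, 6).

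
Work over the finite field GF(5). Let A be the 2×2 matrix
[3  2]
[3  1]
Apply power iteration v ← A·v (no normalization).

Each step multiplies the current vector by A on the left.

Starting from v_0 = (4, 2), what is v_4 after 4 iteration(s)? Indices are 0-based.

v_0 = (4, 2).
v_1 = A·v_0 = (1, 4).
v_2 = A·v_1 = (1, 2).
v_3 = A·v_2 = (2, 0).
v_4 = A·v_3 = (1, 1).

v_4 = (1, 1)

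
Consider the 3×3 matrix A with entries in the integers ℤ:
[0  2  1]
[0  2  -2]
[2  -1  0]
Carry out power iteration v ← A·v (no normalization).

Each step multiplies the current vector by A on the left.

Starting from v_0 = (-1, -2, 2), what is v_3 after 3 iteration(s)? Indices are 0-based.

v_0 = (-1, -2, 2).
v_1 = A·v_0 = (-2, -8, 0).
v_2 = A·v_1 = (-16, -16, 4).
v_3 = A·v_2 = (-28, -40, -16).

v_3 = (-28, -40, -16)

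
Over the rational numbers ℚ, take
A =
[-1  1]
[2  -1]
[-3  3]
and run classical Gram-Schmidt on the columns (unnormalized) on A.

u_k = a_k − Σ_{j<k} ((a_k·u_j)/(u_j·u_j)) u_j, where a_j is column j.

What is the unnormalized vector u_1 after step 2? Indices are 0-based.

u_1 = (1/7, 5/7, 3/7)

Step 1: u_0 = a_0 = (-1, 2, -3).
Step 2: u_1 = a_1 − (-6/7)·u_0 = (1/7, 5/7, 3/7).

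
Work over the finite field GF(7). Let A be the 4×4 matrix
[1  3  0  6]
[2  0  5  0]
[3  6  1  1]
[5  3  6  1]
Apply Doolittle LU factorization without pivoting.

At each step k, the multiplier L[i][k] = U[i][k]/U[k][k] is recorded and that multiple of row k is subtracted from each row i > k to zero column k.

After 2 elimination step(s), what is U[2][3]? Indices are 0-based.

U[2][3] = 3

[col 0] pivot 1
  R1 -= 2*R0 → (0, 1, 5, 2)  (L[1][0] := 2)
  R2 -= 3*R0 → (0, 4, 1, 4)  (L[2][0] := 3)
  R3 -= 5*R0 → (0, 2, 6, 6)  (L[3][0] := 5)
[col 1] pivot 1
  R2 -= 4*R1 → (0, 0, 2, 3)  (L[2][1] := 4)
  R3 -= 2*R1 → (0, 0, 3, 2)  (L[3][1] := 2)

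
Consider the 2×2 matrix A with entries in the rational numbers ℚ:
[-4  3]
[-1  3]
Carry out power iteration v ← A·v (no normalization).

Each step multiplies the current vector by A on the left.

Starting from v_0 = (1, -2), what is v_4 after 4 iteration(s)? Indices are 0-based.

v_0 = (1, -2).
v_1 = A·v_0 = (-10, -7).
v_2 = A·v_1 = (19, -11).
v_3 = A·v_2 = (-109, -52).
v_4 = A·v_3 = (280, -47).

v_4 = (280, -47)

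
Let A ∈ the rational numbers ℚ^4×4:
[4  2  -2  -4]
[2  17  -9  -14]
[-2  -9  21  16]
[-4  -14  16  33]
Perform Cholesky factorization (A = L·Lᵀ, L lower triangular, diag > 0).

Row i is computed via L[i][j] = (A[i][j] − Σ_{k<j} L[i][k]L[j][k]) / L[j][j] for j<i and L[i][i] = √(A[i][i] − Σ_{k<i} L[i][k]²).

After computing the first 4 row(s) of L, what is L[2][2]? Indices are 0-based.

L[2][2] = 4

Step 1: L[0][0] = √(4) = 2.
  L[1][0] = (2) / L[0][0] = 1.
Step 2: L[1][1] = √(16) = 4.
  L[2][0] = (-2) / L[0][0] = -1.
  L[2][1] = (-8) / L[1][1] = -2.
Step 3: L[2][2] = √(16) = 4.
  L[3][0] = (-4) / L[0][0] = -2.
  L[3][1] = (-12) / L[1][1] = -3.
  L[3][2] = (8) / L[2][2] = 2.
Step 4: L[3][3] = √(16) = 4.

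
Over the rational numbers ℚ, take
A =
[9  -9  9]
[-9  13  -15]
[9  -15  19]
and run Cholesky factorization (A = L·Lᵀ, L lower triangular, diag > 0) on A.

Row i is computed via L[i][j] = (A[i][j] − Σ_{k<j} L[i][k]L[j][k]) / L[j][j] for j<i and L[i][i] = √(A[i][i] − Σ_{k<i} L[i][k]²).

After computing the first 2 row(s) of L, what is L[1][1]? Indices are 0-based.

Step 1: L[0][0] = √(9) = 3.
  L[1][0] = (-9) / L[0][0] = -3.
Step 2: L[1][1] = √(4) = 2.

L[1][1] = 2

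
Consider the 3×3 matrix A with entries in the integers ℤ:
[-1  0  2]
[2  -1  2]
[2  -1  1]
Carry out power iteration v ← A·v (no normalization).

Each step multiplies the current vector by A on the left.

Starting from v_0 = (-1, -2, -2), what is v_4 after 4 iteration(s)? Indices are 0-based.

v_0 = (-1, -2, -2).
v_1 = A·v_0 = (-3, -4, -2).
v_2 = A·v_1 = (-1, -6, -4).
v_3 = A·v_2 = (-7, -4, 0).
v_4 = A·v_3 = (7, -10, -10).

v_4 = (7, -10, -10)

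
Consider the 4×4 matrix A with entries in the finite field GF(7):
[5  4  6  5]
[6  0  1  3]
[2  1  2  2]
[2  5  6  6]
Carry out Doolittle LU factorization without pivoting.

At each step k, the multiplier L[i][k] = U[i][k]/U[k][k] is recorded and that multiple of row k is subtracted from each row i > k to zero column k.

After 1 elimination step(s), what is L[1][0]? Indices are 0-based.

[col 0] pivot 5
  R1 -= 4*R0 → (0, 5, 5, 4)  (L[1][0] := 4)
  R2 -= 6*R0 → (0, 5, 1, 0)  (L[2][0] := 6)
  R3 -= 6*R0 → (0, 2, 5, 4)  (L[3][0] := 6)

L[1][0] = 4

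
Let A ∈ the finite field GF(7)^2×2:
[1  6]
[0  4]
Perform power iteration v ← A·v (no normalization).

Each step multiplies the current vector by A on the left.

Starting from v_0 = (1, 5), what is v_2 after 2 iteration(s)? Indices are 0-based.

v_0 = (1, 5).
v_1 = A·v_0 = (3, 6).
v_2 = A·v_1 = (4, 3).

v_2 = (4, 3)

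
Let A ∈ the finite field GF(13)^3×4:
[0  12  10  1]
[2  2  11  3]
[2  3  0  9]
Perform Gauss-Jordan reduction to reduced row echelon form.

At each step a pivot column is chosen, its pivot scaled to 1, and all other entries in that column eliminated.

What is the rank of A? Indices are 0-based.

rank = 3

pivot(0,0): swap R0↔R1
pivot(0,0)=2: scale R0 → (1, 1, 12, 8)
  clear (2,0): R2 −= (2)R0 → (0, 1, 2, 6)
pivot(1,1)=12: scale R1 → (0, 1, 3, 12)
  clear (0,1): R0 −= (1)R1 → (1, 0, 9, 9)
  clear (2,1): R2 −= (1)R1 → (0, 0, 12, 7)
pivot(2,2)=12: scale R2 → (0, 0, 1, 6)
  clear (0,2): R0 −= (9)R2 → (1, 0, 0, 7)
  clear (1,2): R1 −= (3)R2 → (0, 1, 0, 7)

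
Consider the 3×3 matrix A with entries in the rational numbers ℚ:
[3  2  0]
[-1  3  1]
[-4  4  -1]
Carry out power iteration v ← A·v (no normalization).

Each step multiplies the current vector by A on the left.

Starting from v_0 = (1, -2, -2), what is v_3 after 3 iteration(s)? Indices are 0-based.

v_3 = (-135, -109, -38)

v_0 = (1, -2, -2).
v_1 = A·v_0 = (-1, -9, -10).
v_2 = A·v_1 = (-21, -36, -22).
v_3 = A·v_2 = (-135, -109, -38).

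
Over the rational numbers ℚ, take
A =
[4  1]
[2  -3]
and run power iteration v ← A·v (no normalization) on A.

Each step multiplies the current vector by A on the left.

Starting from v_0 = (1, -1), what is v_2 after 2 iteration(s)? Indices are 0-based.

v_2 = (17, -9)

v_0 = (1, -1).
v_1 = A·v_0 = (3, 5).
v_2 = A·v_1 = (17, -9).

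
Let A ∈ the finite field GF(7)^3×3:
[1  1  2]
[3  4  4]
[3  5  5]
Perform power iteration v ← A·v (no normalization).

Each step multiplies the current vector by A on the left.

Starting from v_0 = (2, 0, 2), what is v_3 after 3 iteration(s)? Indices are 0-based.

v_0 = (2, 0, 2).
v_1 = A·v_0 = (6, 0, 2).
v_2 = A·v_1 = (3, 5, 0).
v_3 = A·v_2 = (1, 1, 6).

v_3 = (1, 1, 6)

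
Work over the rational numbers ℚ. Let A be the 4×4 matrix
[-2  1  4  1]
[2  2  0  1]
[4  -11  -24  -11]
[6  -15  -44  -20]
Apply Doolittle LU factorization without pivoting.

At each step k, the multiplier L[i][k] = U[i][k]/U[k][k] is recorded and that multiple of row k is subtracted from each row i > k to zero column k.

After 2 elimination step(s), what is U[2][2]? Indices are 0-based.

[col 0] pivot -2
  R1 -= -1*R0 → (0, 3, 4, 2)  (L[1][0] := -1)
  R2 -= -2*R0 → (0, -9, -16, -9)  (L[2][0] := -2)
  R3 -= -3*R0 → (0, -12, -32, -17)  (L[3][0] := -3)
[col 1] pivot 3
  R2 -= -3*R1 → (0, 0, -4, -3)  (L[2][1] := -3)
  R3 -= -4*R1 → (0, 0, -16, -9)  (L[3][1] := -4)

U[2][2] = -4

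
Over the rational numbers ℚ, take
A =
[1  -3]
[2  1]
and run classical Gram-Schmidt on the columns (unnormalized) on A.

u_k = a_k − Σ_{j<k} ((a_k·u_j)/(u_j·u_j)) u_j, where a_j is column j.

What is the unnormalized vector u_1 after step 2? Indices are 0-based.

u_1 = (-14/5, 7/5)

Step 1: u_0 = a_0 = (1, 2).
Step 2: u_1 = a_1 − (-1/5)·u_0 = (-14/5, 7/5).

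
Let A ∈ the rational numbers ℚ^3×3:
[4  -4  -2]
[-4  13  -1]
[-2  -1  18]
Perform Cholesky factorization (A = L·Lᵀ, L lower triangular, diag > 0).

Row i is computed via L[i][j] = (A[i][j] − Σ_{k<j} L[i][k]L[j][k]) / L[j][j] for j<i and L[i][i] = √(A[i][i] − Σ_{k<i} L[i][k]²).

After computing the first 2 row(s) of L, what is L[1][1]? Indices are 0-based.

Step 1: L[0][0] = √(4) = 2.
  L[1][0] = (-4) / L[0][0] = -2.
Step 2: L[1][1] = √(9) = 3.

L[1][1] = 3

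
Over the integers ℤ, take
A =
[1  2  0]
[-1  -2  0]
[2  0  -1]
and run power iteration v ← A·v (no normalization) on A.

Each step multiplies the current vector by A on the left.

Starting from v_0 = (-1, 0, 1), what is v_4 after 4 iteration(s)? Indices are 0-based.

v_4 = (1, -1, -3)

v_0 = (-1, 0, 1).
v_1 = A·v_0 = (-1, 1, -3).
v_2 = A·v_1 = (1, -1, 1).
v_3 = A·v_2 = (-1, 1, 1).
v_4 = A·v_3 = (1, -1, -3).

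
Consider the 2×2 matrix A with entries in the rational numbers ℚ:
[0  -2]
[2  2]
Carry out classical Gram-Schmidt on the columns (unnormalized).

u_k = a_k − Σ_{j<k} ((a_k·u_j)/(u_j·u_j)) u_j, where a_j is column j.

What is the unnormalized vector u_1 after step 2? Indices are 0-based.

u_1 = (-2, 0)

Step 1: u_0 = a_0 = (0, 2).
Step 2: u_1 = a_1 − (1)·u_0 = (-2, 0).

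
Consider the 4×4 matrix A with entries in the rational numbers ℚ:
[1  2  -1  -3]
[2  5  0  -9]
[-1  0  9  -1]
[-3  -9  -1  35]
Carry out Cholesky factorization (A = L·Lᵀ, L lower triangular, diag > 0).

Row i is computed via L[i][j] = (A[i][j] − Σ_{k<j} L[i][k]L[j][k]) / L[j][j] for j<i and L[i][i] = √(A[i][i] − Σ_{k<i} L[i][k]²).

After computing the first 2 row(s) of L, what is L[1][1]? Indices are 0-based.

Step 1: L[0][0] = √(1) = 1.
  L[1][0] = (2) / L[0][0] = 2.
Step 2: L[1][1] = √(1) = 1.

L[1][1] = 1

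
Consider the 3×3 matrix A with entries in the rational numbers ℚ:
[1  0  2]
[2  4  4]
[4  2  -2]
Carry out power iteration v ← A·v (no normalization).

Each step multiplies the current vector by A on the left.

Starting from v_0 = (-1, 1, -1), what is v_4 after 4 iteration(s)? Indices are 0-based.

v_0 = (-1, 1, -1).
v_1 = A·v_0 = (-3, -2, 0).
v_2 = A·v_1 = (-3, -14, -16).
v_3 = A·v_2 = (-35, -126, -8).
v_4 = A·v_3 = (-51, -606, -376).

v_4 = (-51, -606, -376)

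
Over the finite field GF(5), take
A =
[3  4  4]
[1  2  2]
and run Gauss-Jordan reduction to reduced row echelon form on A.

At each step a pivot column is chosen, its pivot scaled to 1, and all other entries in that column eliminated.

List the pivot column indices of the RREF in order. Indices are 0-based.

pivot columns: 0, 1

[1] R0 /= 3  ⇒  (1, 3, 3)
     R1 -= 1·R0  ⇒  (0, 4, 4)
[2] R1 /= 4  ⇒  (0, 1, 1)
     R0 -= 3·R1  ⇒  (1, 0, 0)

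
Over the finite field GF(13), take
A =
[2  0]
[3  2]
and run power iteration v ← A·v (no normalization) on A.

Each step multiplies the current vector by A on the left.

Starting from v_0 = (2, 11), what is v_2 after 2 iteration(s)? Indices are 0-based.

v_0 = (2, 11).
v_1 = A·v_0 = (4, 2).
v_2 = A·v_1 = (8, 3).

v_2 = (8, 3)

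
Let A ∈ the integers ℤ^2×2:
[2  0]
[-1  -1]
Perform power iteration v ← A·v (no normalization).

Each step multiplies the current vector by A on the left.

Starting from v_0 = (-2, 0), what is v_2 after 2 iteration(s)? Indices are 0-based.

v_0 = (-2, 0).
v_1 = A·v_0 = (-4, 2).
v_2 = A·v_1 = (-8, 2).

v_2 = (-8, 2)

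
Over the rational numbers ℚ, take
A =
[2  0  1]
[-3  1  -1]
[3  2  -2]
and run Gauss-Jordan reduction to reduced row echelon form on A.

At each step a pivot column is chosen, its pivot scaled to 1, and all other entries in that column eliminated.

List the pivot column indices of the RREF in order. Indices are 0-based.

step 1: normalize row 0 (÷2) = (1, 0, 1/2)
  row 1: subtract -3×row0 = (0, 1, 1/2)
  row 2: subtract 3×row0 = (0, 2, -7/2)
step 2: normalize row 1 (÷1) = (0, 1, 1/2)
  row 2: subtract 2×row1 = (0, 0, -9/2)
step 3: normalize row 2 (÷-9/2) = (0, 0, 1)
  row 0: subtract 1/2×row2 = (1, 0, 0)
  row 1: subtract 1/2×row2 = (0, 1, 0)

pivot columns: 0, 1, 2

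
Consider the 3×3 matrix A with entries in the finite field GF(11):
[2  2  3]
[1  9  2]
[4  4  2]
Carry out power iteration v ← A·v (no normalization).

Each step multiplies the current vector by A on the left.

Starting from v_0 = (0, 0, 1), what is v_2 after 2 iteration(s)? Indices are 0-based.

v_2 = (5, 3, 2)

v_0 = (0, 0, 1).
v_1 = A·v_0 = (3, 2, 2).
v_2 = A·v_1 = (5, 3, 2).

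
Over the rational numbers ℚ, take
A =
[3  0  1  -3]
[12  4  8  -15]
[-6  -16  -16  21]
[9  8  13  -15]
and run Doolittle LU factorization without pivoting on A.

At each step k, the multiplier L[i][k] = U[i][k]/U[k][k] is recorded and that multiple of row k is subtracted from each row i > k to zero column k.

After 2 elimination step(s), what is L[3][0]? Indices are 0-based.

k=0: U[0][0]=3
  eliminate (1,0): mult=4, new row 1: (0, 4, 4, -3); set L[1][0]=4
  eliminate (2,0): mult=-2, new row 2: (0, -16, -14, 15); set L[2][0]=-2
  eliminate (3,0): mult=3, new row 3: (0, 8, 10, -6); set L[3][0]=3
k=1: U[1][1]=4
  eliminate (2,1): mult=-4, new row 2: (0, 0, 2, 3); set L[2][1]=-4
  eliminate (3,1): mult=2, new row 3: (0, 0, 2, 0); set L[3][1]=2

L[3][0] = 3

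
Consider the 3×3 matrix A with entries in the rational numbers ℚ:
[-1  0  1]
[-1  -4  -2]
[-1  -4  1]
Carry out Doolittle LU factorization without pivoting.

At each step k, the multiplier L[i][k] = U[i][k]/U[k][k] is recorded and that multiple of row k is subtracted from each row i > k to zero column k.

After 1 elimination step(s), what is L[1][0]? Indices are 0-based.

L[1][0] = 1

[col 0] pivot -1
  R1 -= 1*R0 → (0, -4, -3)  (L[1][0] := 1)
  R2 -= 1*R0 → (0, -4, 0)  (L[2][0] := 1)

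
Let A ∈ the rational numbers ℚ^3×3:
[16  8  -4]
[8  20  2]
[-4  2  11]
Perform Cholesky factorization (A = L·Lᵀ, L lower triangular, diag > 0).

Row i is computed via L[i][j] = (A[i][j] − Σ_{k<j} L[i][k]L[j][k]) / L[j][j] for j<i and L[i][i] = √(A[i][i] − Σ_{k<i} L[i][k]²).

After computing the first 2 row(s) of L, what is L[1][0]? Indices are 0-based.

Step 1: L[0][0] = √(16) = 4.
  L[1][0] = (8) / L[0][0] = 2.
Step 2: L[1][1] = √(16) = 4.

L[1][0] = 2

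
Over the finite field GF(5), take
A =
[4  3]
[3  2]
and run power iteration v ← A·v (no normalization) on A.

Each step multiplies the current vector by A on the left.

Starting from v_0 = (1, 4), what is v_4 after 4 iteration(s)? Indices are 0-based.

v_4 = (0, 1)

v_0 = (1, 4).
v_1 = A·v_0 = (1, 1).
v_2 = A·v_1 = (2, 0).
v_3 = A·v_2 = (3, 1).
v_4 = A·v_3 = (0, 1).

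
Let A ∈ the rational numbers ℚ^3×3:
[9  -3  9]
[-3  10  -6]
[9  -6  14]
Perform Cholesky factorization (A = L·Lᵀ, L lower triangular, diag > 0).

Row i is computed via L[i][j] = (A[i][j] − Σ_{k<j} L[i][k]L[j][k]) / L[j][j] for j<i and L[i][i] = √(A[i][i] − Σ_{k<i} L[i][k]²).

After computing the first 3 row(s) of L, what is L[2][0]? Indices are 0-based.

Step 1: L[0][0] = √(9) = 3.
  L[1][0] = (-3) / L[0][0] = -1.
Step 2: L[1][1] = √(9) = 3.
  L[2][0] = (9) / L[0][0] = 3.
  L[2][1] = (-3) / L[1][1] = -1.
Step 3: L[2][2] = √(4) = 2.

L[2][0] = 3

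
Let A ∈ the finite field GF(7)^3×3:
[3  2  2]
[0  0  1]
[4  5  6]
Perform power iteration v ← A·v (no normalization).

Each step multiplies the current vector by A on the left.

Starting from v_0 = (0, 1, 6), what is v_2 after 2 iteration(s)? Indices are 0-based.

v_2 = (3, 6, 3)

v_0 = (0, 1, 6).
v_1 = A·v_0 = (0, 6, 6).
v_2 = A·v_1 = (3, 6, 3).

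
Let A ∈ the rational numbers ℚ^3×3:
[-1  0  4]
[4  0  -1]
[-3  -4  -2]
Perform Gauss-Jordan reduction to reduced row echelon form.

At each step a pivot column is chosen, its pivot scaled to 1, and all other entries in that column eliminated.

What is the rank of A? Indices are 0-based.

[1] R0 /= -1  ⇒  (1, 0, -4)
     R1 -= 4·R0  ⇒  (0, 0, 15)
     R2 -= -3·R0  ⇒  (0, -4, -14)
[2] R1 <-> R2
[2] R1 /= -4  ⇒  (0, 1, 7/2)
[3] R2 /= 15  ⇒  (0, 0, 1)
     R0 -= -4·R2  ⇒  (1, 0, 0)
     R1 -= 7/2·R2  ⇒  (0, 1, 0)

rank = 3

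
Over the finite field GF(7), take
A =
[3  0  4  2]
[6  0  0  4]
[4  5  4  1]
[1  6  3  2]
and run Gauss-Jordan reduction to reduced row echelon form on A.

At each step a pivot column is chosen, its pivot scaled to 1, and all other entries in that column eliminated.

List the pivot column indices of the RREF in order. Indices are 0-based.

pivot columns: 0, 1, 2, 3

step 1: normalize row 0 (÷3) = (1, 0, 6, 3)
  row 1: subtract 6×row0 = (0, 0, 6, 0)
  row 2: subtract 4×row0 = (0, 5, 1, 3)
  row 3: subtract 1×row0 = (0, 6, 4, 6)
step 2: exchange rows 1,2
step 2: normalize row 1 (÷5) = (0, 1, 3, 2)
  row 3: subtract 6×row1 = (0, 0, 0, 1)
step 3: normalize row 2 (÷6) = (0, 0, 1, 0)
  row 0: subtract 6×row2 = (1, 0, 0, 3)
  row 1: subtract 3×row2 = (0, 1, 0, 2)
step 4: normalize row 3 (÷1) = (0, 0, 0, 1)
  row 0: subtract 3×row3 = (1, 0, 0, 0)
  row 1: subtract 2×row3 = (0, 1, 0, 0)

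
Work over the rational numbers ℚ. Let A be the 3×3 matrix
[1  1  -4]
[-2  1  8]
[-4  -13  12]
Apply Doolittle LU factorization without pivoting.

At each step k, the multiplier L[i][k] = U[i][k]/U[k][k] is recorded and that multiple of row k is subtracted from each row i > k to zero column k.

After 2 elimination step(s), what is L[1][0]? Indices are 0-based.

Step 1: pivot at (0,0) is 1.
  row1 ← row1 − (-2)·row0  ⇒  L[1][0]=-2, U row1=(0, 3, 0)
  row2 ← row2 − (-4)·row0  ⇒  L[2][0]=-4, U row2=(0, -9, -4)
Step 2: pivot at (1,1) is 3.
  row2 ← row2 − (-3)·row1  ⇒  L[2][1]=-3, U row2=(0, 0, -4)

L[1][0] = -2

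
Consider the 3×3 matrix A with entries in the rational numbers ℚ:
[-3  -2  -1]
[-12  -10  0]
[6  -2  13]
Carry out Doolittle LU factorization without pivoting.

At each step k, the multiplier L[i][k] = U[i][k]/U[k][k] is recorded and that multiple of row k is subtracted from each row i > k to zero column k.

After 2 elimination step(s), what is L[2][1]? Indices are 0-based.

L[2][1] = 3

[col 0] pivot -3
  R1 -= 4*R0 → (0, -2, 4)  (L[1][0] := 4)
  R2 -= -2*R0 → (0, -6, 11)  (L[2][0] := -2)
[col 1] pivot -2
  R2 -= 3*R1 → (0, 0, -1)  (L[2][1] := 3)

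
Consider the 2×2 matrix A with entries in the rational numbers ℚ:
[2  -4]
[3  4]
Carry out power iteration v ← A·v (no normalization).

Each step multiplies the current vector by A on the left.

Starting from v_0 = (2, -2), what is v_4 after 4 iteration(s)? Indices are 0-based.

v_4 = (-928, 688)

v_0 = (2, -2).
v_1 = A·v_0 = (12, -2).
v_2 = A·v_1 = (32, 28).
v_3 = A·v_2 = (-48, 208).
v_4 = A·v_3 = (-928, 688).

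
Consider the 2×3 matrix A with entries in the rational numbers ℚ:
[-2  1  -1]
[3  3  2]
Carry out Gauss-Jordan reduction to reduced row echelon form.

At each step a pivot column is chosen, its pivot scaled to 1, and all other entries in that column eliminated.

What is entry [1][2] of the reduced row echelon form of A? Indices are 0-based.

pivot(0,0)=-2: scale R0 → (1, -1/2, 1/2)
  clear (1,0): R1 −= (3)R0 → (0, 9/2, 1/2)
pivot(1,1)=9/2: scale R1 → (0, 1, 1/9)
  clear (0,1): R0 −= (-1/2)R1 → (1, 0, 5/9)

M[1][2] = 1/9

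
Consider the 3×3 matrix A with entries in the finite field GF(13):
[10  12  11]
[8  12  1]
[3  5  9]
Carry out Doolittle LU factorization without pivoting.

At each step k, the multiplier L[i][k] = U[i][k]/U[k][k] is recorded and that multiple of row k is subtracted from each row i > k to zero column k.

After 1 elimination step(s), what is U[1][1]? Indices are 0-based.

U[1][1] = 5

Step 1: pivot at (0,0) is 10.
  row1 ← row1 − (6)·row0  ⇒  L[1][0]=6, U row1=(0, 5, 0)
  row2 ← row2 − (12)·row0  ⇒  L[2][0]=12, U row2=(0, 4, 7)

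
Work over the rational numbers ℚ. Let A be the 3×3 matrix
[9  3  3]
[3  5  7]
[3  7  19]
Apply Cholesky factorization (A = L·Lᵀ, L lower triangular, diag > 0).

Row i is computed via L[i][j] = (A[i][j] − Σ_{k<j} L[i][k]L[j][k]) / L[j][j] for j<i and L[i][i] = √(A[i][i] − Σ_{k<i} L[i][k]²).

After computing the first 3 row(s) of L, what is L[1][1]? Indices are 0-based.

L[1][1] = 2

Step 1: L[0][0] = √(9) = 3.
  L[1][0] = (3) / L[0][0] = 1.
Step 2: L[1][1] = √(4) = 2.
  L[2][0] = (3) / L[0][0] = 1.
  L[2][1] = (6) / L[1][1] = 3.
Step 3: L[2][2] = √(9) = 3.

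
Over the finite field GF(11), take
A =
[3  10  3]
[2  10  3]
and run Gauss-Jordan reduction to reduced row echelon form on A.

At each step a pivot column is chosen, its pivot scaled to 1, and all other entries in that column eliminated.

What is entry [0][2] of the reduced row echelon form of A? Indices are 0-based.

M[0][2] = 0

step 1: normalize row 0 (÷3) = (1, 7, 1)
  row 1: subtract 2×row0 = (0, 7, 1)
step 2: normalize row 1 (÷7) = (0, 1, 8)
  row 0: subtract 7×row1 = (1, 0, 0)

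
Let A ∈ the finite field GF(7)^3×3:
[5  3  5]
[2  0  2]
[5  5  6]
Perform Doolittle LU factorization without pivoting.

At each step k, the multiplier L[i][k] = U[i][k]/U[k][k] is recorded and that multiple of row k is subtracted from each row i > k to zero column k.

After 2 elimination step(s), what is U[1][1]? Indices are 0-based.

k=0: U[0][0]=5
  eliminate (1,0): mult=6, new row 1: (0, 3, 0); set L[1][0]=6
  eliminate (2,0): mult=1, new row 2: (0, 2, 1); set L[2][0]=1
k=1: U[1][1]=3
  eliminate (2,1): mult=3, new row 2: (0, 0, 1); set L[2][1]=3

U[1][1] = 3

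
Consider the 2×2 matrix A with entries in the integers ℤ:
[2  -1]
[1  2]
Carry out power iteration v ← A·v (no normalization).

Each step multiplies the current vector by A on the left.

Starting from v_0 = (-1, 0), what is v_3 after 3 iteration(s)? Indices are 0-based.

v_0 = (-1, 0).
v_1 = A·v_0 = (-2, -1).
v_2 = A·v_1 = (-3, -4).
v_3 = A·v_2 = (-2, -11).

v_3 = (-2, -11)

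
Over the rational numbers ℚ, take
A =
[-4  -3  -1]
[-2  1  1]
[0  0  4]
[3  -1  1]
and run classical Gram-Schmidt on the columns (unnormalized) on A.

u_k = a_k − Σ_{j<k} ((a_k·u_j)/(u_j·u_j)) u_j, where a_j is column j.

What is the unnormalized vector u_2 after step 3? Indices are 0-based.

u_2 = (11/135, 143/135, 4, 22/27)

Step 1: u_0 = a_0 = (-4, -2, 0, 3).
Step 2: u_1 = a_1 − (7/29)·u_0 = (-59/29, 43/29, 0, -50/29).
Step 3: u_2 = a_2 − (5/29)·u_0 − (26/135)·u_1 = (11/135, 143/135, 4, 22/27).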